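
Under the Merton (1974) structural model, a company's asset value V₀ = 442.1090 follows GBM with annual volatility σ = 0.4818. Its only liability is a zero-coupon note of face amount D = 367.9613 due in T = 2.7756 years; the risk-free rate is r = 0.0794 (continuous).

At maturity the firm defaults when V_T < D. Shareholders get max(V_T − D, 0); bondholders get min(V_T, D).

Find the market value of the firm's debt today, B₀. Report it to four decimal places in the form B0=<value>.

d₁ = [ln(V₀/D) + (r + σ²/2)T] / (σ√T)
   = [ln(442.1090/367.9613) + (0.0794 + 0.5·0.4818²)·2.7756] / (0.4818·√2.7756)
   = [0.183579 + 0.542534] / 0.802685 = 0.904605
d₂ = d₁ − σ√T = 0.904605 − 0.802685 = 0.101920
N(d₁) = 0.817163,  N(d₂) = 0.540590,  e^(−rT) = 0.802212
E₀ = V₀·N(d₁) − D·e^(−rT)·N(d₂)
   = 442.1090·0.817163 − 367.9613·0.802212·0.540590 = 201.702092
B₀ = V₀ − E₀ = 442.1090 − 201.702092 = 240.406908

B0=240.4069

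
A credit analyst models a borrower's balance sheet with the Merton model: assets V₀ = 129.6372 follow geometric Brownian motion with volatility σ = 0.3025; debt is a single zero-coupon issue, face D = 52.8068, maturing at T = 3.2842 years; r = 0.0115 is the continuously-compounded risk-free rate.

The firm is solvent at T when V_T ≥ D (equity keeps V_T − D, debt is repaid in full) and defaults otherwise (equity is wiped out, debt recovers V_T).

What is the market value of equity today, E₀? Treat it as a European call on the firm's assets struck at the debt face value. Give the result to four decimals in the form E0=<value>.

d₁ = [ln(V₀/D) + (r + σ²/2)T] / (σ√T)
   = [ln(129.6372/52.8068) + (0.0115 + 0.5·0.3025²)·3.2842] / (0.3025·√3.2842)
   = [0.898100 + 0.188031] / 0.548201 = 1.981262
d₂ = d₁ − σ√T = 1.981262 − 0.548201 = 1.433060
N(d₁) = 0.976219,  N(d₂) = 0.924080,  e^(−rT) = 0.962936
E₀ = V₀·N(d₁) − D·e^(−rT)·N(d₂)
   = 129.6372·0.976219 − 52.8068·0.962936·0.924080 = 79.565247

E0=79.5652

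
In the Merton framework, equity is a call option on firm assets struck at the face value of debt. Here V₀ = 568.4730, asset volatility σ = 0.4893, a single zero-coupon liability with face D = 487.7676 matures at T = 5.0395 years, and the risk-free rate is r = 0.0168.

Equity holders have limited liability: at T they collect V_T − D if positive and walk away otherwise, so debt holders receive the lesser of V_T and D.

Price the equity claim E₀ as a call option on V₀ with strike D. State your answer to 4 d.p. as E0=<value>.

E0=276.6367

d₁ = [ln(V₀/D) + (r + σ²/2)T] / (σ√T)
   = [ln(568.4730/487.7676) + (0.0168 + 0.5·0.4893²)·5.0395] / (0.4893·√5.0395)
   = [0.153115 + 0.687928] / 1.098421 = 0.765683
d₂ = d₁ − σ√T = 0.765683 − 1.098421 = -0.332738
N(d₁) = 0.778068,  N(d₂) = 0.369666,  e^(−rT) = 0.918821
E₀ = V₀·N(d₁) − D·e^(−rT)·N(d₂)
   = 568.4730·0.778068 − 487.7676·0.918821·0.369666 = 276.636735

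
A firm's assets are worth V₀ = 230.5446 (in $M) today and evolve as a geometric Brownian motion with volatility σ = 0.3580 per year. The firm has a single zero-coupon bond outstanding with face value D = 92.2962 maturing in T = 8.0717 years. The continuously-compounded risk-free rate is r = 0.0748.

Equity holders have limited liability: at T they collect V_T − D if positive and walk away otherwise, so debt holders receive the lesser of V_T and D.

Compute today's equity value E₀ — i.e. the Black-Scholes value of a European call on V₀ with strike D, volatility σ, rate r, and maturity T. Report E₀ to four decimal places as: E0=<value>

E0=183.0536

d₁ = [ln(V₀/D) + (r + σ²/2)T] / (σ√T)
   = [ln(230.5446/92.2962) + (0.0748 + 0.5·0.3580²)·8.0717] / (0.3580·√8.0717)
   = [0.915441 + 1.121014] / 1.017104 = 2.002209
d₂ = d₁ − σ√T = 2.002209 − 1.017104 = 0.985104
N(d₁) = 0.977369,  N(d₂) = 0.837714,  e^(−rT) = 0.546750
E₀ = V₀·N(d₁) − D·e^(−rT)·N(d₂)
   = 230.5446·0.977369 − 92.2962·0.546750·0.837714 = 183.053596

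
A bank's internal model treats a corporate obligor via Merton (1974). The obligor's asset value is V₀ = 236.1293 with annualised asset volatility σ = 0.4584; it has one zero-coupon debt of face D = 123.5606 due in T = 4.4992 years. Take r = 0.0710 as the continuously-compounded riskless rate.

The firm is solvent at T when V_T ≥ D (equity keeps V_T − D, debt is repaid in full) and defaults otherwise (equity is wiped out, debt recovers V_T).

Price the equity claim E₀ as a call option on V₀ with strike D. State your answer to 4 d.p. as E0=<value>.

d₁ = [ln(V₀/D) + (r + σ²/2)T] / (σ√T)
   = [ln(236.1293/123.5606) + (0.0710 + 0.5·0.4584²)·4.4992] / (0.4584·√4.4992)
   = [0.647648 + 0.792153] / 0.972327 = 1.480779
d₂ = d₁ − σ√T = 1.480779 − 0.972327 = 0.508452
N(d₁) = 0.930667,  N(d₂) = 0.694432,  e^(−rT) = 0.726553
E₀ = V₀·N(d₁) − D·e^(−rT)·N(d₂)
   = 236.1293·0.930667 − 123.5606·0.726553·0.694432 = 157.416311

E0=157.4163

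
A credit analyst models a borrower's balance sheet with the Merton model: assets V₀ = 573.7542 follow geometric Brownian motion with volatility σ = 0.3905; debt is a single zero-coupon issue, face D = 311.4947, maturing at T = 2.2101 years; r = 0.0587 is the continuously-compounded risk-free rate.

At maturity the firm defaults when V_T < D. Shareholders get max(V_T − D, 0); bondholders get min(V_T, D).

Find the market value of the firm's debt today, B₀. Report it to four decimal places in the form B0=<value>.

d₁ = [ln(V₀/D) + (r + σ²/2)T] / (σ√T)
   = [ln(573.7542/311.4947) + (0.0587 + 0.5·0.3905²)·2.2101] / (0.3905·√2.2101)
   = [0.610819 + 0.298242] / 0.580533 = 1.565907
d₂ = d₁ − σ√T = 1.565907 − 0.580533 = 0.985374
N(d₁) = 0.941315,  N(d₂) = 0.837780,  e^(−rT) = 0.878330
E₀ = V₀·N(d₁) − D·e^(−rT)·N(d₂)
   = 573.7542·0.941315 − 311.4947·0.878330·0.837780 = 310.870841
B₀ = V₀ − E₀ = 573.7542 − 310.870841 = 262.883359

B0=262.8834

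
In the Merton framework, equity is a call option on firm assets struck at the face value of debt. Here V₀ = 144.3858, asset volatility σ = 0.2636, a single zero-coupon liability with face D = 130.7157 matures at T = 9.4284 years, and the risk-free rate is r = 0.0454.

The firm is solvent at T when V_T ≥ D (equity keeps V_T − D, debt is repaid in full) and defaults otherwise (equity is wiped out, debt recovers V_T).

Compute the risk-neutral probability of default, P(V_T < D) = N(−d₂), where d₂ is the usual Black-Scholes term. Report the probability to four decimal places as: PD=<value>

d₁ = [ln(V₀/D) + (r + σ²/2)T] / (σ√T)
   = [ln(144.3858/130.7157) + (0.0454 + 0.5·0.2636²)·9.4284] / (0.2636·√9.4284)
   = [0.099464 + 0.755615] / 0.809402 = 1.056433
d₂ = d₁ − σ√T = 1.056433 − 0.809402 = 0.247031
risk-neutral PD = N(−d₂) = N(-0.247031) = 0.402442

PD=0.4024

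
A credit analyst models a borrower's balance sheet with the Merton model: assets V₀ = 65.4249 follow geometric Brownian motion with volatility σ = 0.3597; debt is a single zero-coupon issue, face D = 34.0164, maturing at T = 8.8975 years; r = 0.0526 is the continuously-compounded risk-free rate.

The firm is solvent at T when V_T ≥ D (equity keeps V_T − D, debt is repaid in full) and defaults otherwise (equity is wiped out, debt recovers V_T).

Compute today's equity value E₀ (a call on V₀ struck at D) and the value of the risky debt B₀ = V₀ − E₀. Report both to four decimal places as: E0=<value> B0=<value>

E0=46.9093 B0=18.5156

d₁ = [ln(V₀/D) + (r + σ²/2)T] / (σ√T)
   = [ln(65.4249/34.0164) + (0.0526 + 0.5·0.3597²)·8.8975] / (0.3597·√8.8975)
   = [0.654060 + 1.043606] / 1.072938 = 1.582260
d₂ = d₁ − σ√T = 1.582260 − 1.072938 = 0.509322
N(d₁) = 0.943205,  N(d₂) = 0.694737,  e^(−rT) = 0.626248
E₀ = V₀·N(d₁) − D·e^(−rT)·N(d₂)
   = 65.4249·0.943205 − 34.0164·0.626248·0.694737 = 46.909307
B₀ = V₀ − E₀ = 65.4249 − 46.909307 = 18.515593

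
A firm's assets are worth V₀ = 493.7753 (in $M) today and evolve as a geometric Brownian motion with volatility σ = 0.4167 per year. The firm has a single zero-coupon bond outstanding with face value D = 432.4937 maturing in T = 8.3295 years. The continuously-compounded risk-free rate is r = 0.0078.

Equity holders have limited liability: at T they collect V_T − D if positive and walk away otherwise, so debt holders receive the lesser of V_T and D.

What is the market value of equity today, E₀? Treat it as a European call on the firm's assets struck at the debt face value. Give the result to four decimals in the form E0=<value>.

d₁ = [ln(V₀/D) + (r + σ²/2)T] / (σ√T)
   = [ln(493.7753/432.4937) + (0.0078 + 0.5·0.4167²)·8.3295] / (0.4167·√8.3295)
   = [0.132513 + 0.788133] / 1.202633 = 0.765525
d₂ = d₁ − σ√T = 0.765525 − 1.202633 = -0.437107
N(d₁) = 0.778021,  N(d₂) = 0.331017,  e^(−rT) = 0.937095
E₀ = V₀·N(d₁) − D·e^(−rT)·N(d₂)
   = 493.7753·0.778021 − 432.4937·0.937095·0.331017 = 250.010264

E0=250.0103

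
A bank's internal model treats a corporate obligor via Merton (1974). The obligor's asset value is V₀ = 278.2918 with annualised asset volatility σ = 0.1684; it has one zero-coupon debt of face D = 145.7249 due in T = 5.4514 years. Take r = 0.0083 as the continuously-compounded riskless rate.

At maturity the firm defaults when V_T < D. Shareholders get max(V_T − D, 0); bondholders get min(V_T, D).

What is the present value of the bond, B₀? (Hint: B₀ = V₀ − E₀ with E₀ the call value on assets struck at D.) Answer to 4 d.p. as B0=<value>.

d₁ = [ln(V₀/D) + (r + σ²/2)T] / (σ√T)
   = [ln(278.2918/145.7249) + (0.0083 + 0.5·0.1684²)·5.4514] / (0.1684·√5.4514)
   = [0.646950 + 0.122544] / 0.393184 = 1.957080
d₂ = d₁ − σ√T = 1.957080 − 0.393184 = 1.563896
N(d₁) = 0.974831,  N(d₂) = 0.941079,  e^(−rT) = 0.955762
E₀ = V₀·N(d₁) − D·e^(−rT)·N(d₂)
   = 278.2918·0.974831 − 145.7249·0.955762·0.941079 = 140.215600
B₀ = V₀ − E₀ = 278.2918 − 140.215600 = 138.076200

B0=138.0762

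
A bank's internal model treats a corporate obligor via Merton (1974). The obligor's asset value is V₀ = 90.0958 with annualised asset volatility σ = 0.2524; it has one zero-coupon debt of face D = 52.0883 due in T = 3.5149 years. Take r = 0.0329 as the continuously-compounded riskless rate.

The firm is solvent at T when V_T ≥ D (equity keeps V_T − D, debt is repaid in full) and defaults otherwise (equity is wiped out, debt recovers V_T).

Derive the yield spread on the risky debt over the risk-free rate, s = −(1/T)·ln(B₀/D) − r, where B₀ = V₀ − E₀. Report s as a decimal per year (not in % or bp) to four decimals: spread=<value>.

spread=0.0068

d₁ = [ln(V₀/D) + (r + σ²/2)T] / (σ√T)
   = [ln(90.0958/52.0883) + (0.0329 + 0.5·0.2524²)·3.5149] / (0.2524·√3.5149)
   = [0.547933 + 0.227600] / 0.473201 = 1.638908
d₂ = d₁ − σ√T = 1.638908 − 0.473201 = 1.165707
N(d₁) = 0.949384,  N(d₂) = 0.878133,  e^(−rT) = 0.890796
E₀ = V₀·N(d₁) − D·e^(−rT)·N(d₂)
   = 90.0958·0.949384 − 52.0883·0.890796·0.878133 = 44.790070
B₀ = V₀ − E₀ = 90.0958 − 44.790070 = 45.305730
spread = −(1/T)·ln(B₀/D) − r = −(1/3.5149)·ln(45.305730/52.0883) − 0.0329 = 0.00679013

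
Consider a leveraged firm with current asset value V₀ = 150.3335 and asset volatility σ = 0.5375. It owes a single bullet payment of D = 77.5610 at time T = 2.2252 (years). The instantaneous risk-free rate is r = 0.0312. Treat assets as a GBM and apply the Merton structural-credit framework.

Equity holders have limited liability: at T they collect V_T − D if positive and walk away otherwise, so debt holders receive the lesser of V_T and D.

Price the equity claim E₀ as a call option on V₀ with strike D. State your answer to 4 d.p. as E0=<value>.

d₁ = [ln(V₀/D) + (r + σ²/2)T] / (σ√T)
   = [ln(150.3335/77.5610) + (0.0312 + 0.5·0.5375²)·2.2252] / (0.5375·√2.2252)
   = [0.661791 + 0.390863] / 0.801794 = 1.312874
d₂ = d₁ − σ√T = 1.312874 − 0.801794 = 0.511079
N(d₁) = 0.905387,  N(d₂) = 0.695352,  e^(−rT) = 0.932929
E₀ = V₀·N(d₁) − D·e^(−rT)·N(d₂)
   = 150.3335·0.905387 − 77.5610·0.932929·0.695352 = 85.795108

E0=85.7951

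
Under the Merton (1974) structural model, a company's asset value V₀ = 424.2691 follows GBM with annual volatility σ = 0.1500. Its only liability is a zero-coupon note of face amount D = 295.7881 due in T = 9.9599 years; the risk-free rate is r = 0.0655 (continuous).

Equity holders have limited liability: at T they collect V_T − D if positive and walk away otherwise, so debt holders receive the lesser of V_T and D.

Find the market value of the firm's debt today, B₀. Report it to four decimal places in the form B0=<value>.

B0=153.3641

d₁ = [ln(V₀/D) + (r + σ²/2)T] / (σ√T)
   = [ln(424.2691/295.7881) + (0.0655 + 0.5·0.1500²)·9.9599] / (0.1500·√9.9599)
   = [0.360725 + 0.764422] / 0.473390 = 2.376788
d₂ = d₁ − σ√T = 2.376788 − 0.473390 = 1.903399
N(d₁) = 0.991268,  N(d₂) = 0.971506,  e^(−rT) = 0.520808
E₀ = V₀·N(d₁) − D·e^(−rT)·N(d₂)
   = 424.2691·0.991268 − 295.7881·0.520808·0.971506 = 270.905003
B₀ = V₀ − E₀ = 424.2691 − 270.905003 = 153.364097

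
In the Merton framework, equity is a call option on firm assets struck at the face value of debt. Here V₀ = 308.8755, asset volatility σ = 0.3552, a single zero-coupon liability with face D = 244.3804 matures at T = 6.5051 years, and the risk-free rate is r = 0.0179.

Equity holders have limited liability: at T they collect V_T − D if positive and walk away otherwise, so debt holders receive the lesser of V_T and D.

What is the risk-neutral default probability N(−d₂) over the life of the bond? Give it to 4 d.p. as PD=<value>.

PD=0.5263

d₁ = [ln(V₀/D) + (r + σ²/2)T] / (σ√T)
   = [ln(308.8755/244.3804) + (0.0179 + 0.5·0.3552²)·6.5051] / (0.3552·√6.5051)
   = [0.234212 + 0.526806] / 0.905941 = 0.840031
d₂ = d₁ − σ√T = 0.840031 − 0.905941 = -0.065911
risk-neutral PD = N(−d₂) = N(0.065911) = 0.526275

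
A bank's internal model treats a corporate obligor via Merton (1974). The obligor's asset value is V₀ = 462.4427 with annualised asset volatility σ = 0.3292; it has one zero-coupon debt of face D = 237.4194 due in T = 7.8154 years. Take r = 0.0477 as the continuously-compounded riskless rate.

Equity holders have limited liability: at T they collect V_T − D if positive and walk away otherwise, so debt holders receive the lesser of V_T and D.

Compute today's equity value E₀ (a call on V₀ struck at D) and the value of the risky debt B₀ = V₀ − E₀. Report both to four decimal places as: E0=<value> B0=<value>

E0=314.1820 B0=148.2607

d₁ = [ln(V₀/D) + (r + σ²/2)T] / (σ√T)
   = [ln(462.4427/237.4194) + (0.0477 + 0.5·0.3292²)·7.8154] / (0.3292·√7.8154)
   = [0.666694 + 0.796282] / 0.920313 = 1.589652
d₂ = d₁ − σ√T = 1.589652 − 0.920313 = 0.669339
N(d₁) = 0.944043,  N(d₂) = 0.748360,  e^(−rT) = 0.688807
E₀ = V₀·N(d₁) − D·e^(−rT)·N(d₂)
   = 462.4427·0.944043 − 237.4194·0.688807·0.748360 = 314.182030
B₀ = V₀ − E₀ = 462.4427 − 314.182030 = 148.260670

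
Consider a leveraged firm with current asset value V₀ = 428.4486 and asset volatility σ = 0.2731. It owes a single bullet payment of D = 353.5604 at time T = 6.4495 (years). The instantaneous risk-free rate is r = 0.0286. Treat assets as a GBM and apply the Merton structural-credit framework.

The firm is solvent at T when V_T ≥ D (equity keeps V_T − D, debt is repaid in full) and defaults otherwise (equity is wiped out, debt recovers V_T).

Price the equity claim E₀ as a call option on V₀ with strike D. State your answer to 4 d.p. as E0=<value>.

d₁ = [ln(V₀/D) + (r + σ²/2)T] / (σ√T)
   = [ln(428.4486/353.5604) + (0.0286 + 0.5·0.2731²)·6.4495] / (0.2731·√6.4495)
   = [0.192116 + 0.424969] / 0.693561 = 0.889735
d₂ = d₁ − σ√T = 0.889735 − 0.693561 = 0.196174
N(d₁) = 0.813196,  N(d₂) = 0.577763,  e^(−rT) = 0.831557
E₀ = V₀·N(d₁) − D·e^(−rT)·N(d₂)
   = 428.4486·0.813196 − 353.5604·0.831557·0.577763 = 178.547127

E0=178.5471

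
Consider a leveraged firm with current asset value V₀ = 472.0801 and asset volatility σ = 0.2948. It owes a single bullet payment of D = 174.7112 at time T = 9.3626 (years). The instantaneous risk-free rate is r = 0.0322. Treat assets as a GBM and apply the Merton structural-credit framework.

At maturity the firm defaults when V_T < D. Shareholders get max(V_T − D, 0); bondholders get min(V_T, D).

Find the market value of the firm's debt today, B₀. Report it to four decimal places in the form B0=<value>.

d₁ = [ln(V₀/D) + (r + σ²/2)T] / (σ√T)
   = [ln(472.0801/174.7112) + (0.0322 + 0.5·0.2948²)·9.3626] / (0.2948·√9.3626)
   = [0.994014 + 0.708314] / 0.902040 = 1.887198
d₂ = d₁ − σ√T = 1.887198 − 0.902040 = 0.985158
N(d₁) = 0.970433,  N(d₂) = 0.837727,  e^(−rT) = 0.739726
E₀ = V₀·N(d₁) − D·e^(−rT)·N(d₂)
   = 472.0801·0.970433 − 174.7112·0.739726·0.837727 = 349.855723
B₀ = V₀ − E₀ = 472.0801 − 349.855723 = 122.224377

B0=122.2244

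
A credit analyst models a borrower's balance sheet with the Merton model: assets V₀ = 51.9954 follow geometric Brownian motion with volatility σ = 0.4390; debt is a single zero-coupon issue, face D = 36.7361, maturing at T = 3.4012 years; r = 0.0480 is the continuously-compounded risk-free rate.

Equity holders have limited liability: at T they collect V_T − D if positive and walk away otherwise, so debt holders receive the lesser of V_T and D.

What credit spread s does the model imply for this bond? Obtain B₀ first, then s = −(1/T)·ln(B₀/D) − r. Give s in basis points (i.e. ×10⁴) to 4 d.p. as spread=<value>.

d₁ = [ln(V₀/D) + (r + σ²/2)T] / (σ√T)
   = [ln(51.9954/36.7361) + (0.0480 + 0.5·0.4390²)·3.4012] / (0.4390·√3.4012)
   = [0.347395 + 0.490999] / 0.809619 = 1.035542
d₂ = d₁ − σ√T = 1.035542 − 0.809619 = 0.225923
N(d₁) = 0.849792,  N(d₂) = 0.589369,  e^(−rT) = 0.849372
E₀ = V₀·N(d₁) − D·e^(−rT)·N(d₂)
   = 51.9954·0.849792 − 36.7361·0.849372·0.589369 = 25.795404
B₀ = V₀ − E₀ = 51.9954 − 25.795404 = 26.199996
spread = −(1/T)·ln(B₀/D) − r = −(1/3.4012)·ln(26.199996/36.7361) − 0.0480 = 0.05137689
in basis points: 0.05137689 × 10⁴ = 513.7689 bp

spread=513.7689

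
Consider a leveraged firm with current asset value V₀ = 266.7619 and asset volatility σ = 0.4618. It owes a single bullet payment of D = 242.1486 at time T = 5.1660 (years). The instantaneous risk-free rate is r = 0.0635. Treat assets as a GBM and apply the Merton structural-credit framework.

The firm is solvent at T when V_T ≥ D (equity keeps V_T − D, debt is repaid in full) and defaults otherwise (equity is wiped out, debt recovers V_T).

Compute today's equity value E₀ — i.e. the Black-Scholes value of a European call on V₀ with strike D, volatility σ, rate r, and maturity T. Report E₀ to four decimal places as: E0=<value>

E0=140.8524

d₁ = [ln(V₀/D) + (r + σ²/2)T] / (σ√T)
   = [ln(266.7619/242.1486) + (0.0635 + 0.5·0.4618²)·5.1660] / (0.4618·√5.1660)
   = [0.096805 + 0.878890] / 1.049618 = 0.929571
d₂ = d₁ − σ√T = 0.929571 − 1.049618 = -0.120046
N(d₁) = 0.823703,  N(d₂) = 0.452223,  e^(−rT) = 0.720333
E₀ = V₀·N(d₁) − D·e^(−rT)·N(d₂)
   = 266.7619·0.823703 − 242.1486·0.720333·0.452223 = 140.852423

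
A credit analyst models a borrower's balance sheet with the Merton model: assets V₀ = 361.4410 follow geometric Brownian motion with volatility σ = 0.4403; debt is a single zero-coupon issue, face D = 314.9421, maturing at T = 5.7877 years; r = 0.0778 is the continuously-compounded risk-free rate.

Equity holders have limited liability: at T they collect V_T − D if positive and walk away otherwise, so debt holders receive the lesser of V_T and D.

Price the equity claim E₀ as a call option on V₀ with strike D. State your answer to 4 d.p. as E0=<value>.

E0=208.7738

d₁ = [ln(V₀/D) + (r + σ²/2)T] / (σ√T)
   = [ln(361.4410/314.9421) + (0.0778 + 0.5·0.4403²)·5.7877] / (0.4403·√5.7877)
   = [0.137710 + 1.011297] / 1.059258 = 1.084728
d₂ = d₁ − σ√T = 1.084728 − 1.059258 = 0.025470
N(d₁) = 0.860979,  N(d₂) = 0.510160,  e^(−rT) = 0.637448
E₀ = V₀·N(d₁) − D·e^(−rT)·N(d₂)
   = 361.4410·0.860979 − 314.9421·0.637448·0.510160 = 208.773811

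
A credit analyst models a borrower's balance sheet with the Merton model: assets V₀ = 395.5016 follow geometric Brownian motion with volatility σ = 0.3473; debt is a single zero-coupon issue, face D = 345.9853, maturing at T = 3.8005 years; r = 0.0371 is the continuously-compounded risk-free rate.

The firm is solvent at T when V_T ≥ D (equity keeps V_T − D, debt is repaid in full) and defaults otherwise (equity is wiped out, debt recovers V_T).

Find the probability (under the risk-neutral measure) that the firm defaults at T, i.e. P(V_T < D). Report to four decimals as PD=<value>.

d₁ = [ln(V₀/D) + (r + σ²/2)T] / (σ√T)
   = [ln(395.5016/345.9853) + (0.0371 + 0.5·0.3473²)·3.8005] / (0.3473·√3.8005)
   = [0.133759 + 0.370202] / 0.677057 = 0.744339
d₂ = d₁ − σ√T = 0.744339 − 0.677057 = 0.067283
risk-neutral PD = N(−d₂) = N(-0.067283) = 0.473178

PD=0.4732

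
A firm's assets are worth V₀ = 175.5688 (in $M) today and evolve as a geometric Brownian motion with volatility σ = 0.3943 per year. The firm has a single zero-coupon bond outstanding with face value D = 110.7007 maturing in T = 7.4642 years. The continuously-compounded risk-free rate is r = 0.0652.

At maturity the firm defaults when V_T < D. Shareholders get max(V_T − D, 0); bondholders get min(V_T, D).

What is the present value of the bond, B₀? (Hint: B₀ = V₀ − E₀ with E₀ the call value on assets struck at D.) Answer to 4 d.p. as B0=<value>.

d₁ = [ln(V₀/D) + (r + σ²/2)T] / (σ√T)
   = [ln(175.5688/110.7007) + (0.0652 + 0.5·0.3943²)·7.4642] / (0.3943·√7.4642)
   = [0.461201 + 1.066905] / 1.077255 = 1.418518
d₂ = d₁ − σ√T = 1.418518 − 1.077255 = 0.341264
N(d₁) = 0.921980,  N(d₂) = 0.633547,  e^(−rT) = 0.614672
E₀ = V₀·N(d₁) − D·e^(−rT)·N(d₂)
   = 175.5688·0.921980 − 110.7007·0.614672·0.633547 = 118.761445
B₀ = V₀ − E₀ = 175.5688 − 118.761445 = 56.807355

B0=56.8074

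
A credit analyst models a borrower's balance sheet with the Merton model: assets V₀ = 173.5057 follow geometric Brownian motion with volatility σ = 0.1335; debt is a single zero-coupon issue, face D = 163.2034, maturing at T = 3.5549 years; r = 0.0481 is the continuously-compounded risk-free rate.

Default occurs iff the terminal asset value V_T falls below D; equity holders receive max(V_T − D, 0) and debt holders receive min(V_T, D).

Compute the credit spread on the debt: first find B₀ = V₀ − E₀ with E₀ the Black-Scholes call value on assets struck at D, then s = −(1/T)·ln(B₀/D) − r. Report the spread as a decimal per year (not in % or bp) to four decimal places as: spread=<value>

spread=0.0077

d₁ = [ln(V₀/D) + (r + σ²/2)T] / (σ√T)
   = [ln(173.5057/163.2034) + (0.0481 + 0.5·0.1335²)·3.5549] / (0.1335·√3.5549)
   = [0.061213 + 0.202669] / 0.251707 = 1.048371
d₂ = d₁ − σ√T = 1.048371 − 0.251707 = 0.796664
N(d₁) = 0.852766,  N(d₂) = 0.787177,  e^(−rT) = 0.842829
E₀ = V₀·N(d₁) − D·e^(−rT)·N(d₂)
   = 173.5057·0.852766 − 163.2034·0.842829·0.787177 = 39.681529
B₀ = V₀ − E₀ = 173.5057 − 39.681529 = 133.824171
spread = −(1/T)·ln(B₀/D) − r = −(1/3.5549)·ln(133.824171/163.2034) − 0.0481 = 0.00773012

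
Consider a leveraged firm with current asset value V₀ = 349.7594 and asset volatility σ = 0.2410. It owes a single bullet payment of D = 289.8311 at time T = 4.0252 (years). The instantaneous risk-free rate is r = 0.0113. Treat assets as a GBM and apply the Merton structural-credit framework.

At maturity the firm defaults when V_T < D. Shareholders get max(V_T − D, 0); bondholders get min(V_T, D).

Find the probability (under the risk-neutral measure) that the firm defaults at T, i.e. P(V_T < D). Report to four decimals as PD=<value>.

d₁ = [ln(V₀/D) + (r + σ²/2)T] / (σ√T)
   = [ln(349.7594/289.8311) + (0.0113 + 0.5·0.2410²)·4.0252] / (0.2410·√4.0252)
   = [0.187947 + 0.162379] / 0.483516 = 0.724538
d₂ = d₁ − σ√T = 0.724538 − 0.483516 = 0.241022
risk-neutral PD = N(−d₂) = N(-0.241022) = 0.404769

PD=0.4048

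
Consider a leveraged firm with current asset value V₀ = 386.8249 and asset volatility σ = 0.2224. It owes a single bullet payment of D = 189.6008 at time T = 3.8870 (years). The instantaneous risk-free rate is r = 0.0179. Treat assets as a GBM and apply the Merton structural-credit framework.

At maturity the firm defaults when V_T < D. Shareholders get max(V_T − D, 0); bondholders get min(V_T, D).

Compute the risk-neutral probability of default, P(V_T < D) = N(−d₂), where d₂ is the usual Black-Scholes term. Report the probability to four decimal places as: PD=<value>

d₁ = [ln(V₀/D) + (r + σ²/2)T] / (σ√T)
   = [ln(386.8249/189.6008) + (0.0179 + 0.5·0.2224²)·3.8870] / (0.2224·√3.8870)
   = [0.713051 + 0.165706] / 0.438472 = 2.004135
d₂ = d₁ − σ√T = 2.004135 − 0.438472 = 1.565663
risk-neutral PD = N(−d₂) = N(-1.565663) = 0.058714

PD=0.0587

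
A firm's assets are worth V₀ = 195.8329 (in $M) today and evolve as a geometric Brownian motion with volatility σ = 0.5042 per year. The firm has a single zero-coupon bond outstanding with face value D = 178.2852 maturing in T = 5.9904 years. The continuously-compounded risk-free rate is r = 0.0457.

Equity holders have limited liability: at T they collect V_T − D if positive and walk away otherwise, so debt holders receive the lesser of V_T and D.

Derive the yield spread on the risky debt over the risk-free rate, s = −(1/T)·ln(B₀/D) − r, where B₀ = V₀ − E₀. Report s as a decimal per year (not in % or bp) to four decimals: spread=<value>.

spread=0.0758

d₁ = [ln(V₀/D) + (r + σ²/2)T] / (σ√T)
   = [ln(195.8329/178.2852) + (0.0457 + 0.5·0.5042²)·5.9904] / (0.5042·√5.9904)
   = [0.093877 + 1.035194] / 1.234044 = 0.914936
d₂ = d₁ − σ√T = 0.914936 − 1.234044 = -0.319109
N(d₁) = 0.819887,  N(d₂) = 0.374822,  e^(−rT) = 0.760514
E₀ = V₀·N(d₁) − D·e^(−rT)·N(d₂)
   = 195.8329·0.819887 − 178.2852·0.760514·0.374822 = 109.739413
B₀ = V₀ − E₀ = 195.8329 − 109.739413 = 86.093487
spread = −(1/T)·ln(B₀/D) − r = −(1/5.9904)·ln(86.093487/178.2852) − 0.0457 = 0.07581956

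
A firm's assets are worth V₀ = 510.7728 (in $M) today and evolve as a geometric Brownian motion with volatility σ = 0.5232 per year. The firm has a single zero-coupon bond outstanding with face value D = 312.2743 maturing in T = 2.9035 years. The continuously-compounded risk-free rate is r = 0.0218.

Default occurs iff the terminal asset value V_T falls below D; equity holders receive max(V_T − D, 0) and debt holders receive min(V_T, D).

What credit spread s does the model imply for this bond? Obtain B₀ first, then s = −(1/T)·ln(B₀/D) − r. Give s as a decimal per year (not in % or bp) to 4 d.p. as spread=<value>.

d₁ = [ln(V₀/D) + (r + σ²/2)T] / (σ√T)
   = [ln(510.7728/312.2743) + (0.0218 + 0.5·0.5232²)·2.9035] / (0.5232·√2.9035)
   = [0.492043 + 0.460696] / 0.891515 = 1.068674
d₂ = d₁ − σ√T = 1.068674 − 0.891515 = 0.177159
N(d₁) = 0.857392,  N(d₂) = 0.570308,  e^(−rT) = 0.938665
E₀ = V₀·N(d₁) − D·e^(−rT)·N(d₂)
   = 510.7728·0.857392 − 312.2743·0.938665·0.570308 = 270.763007
B₀ = V₀ − E₀ = 510.7728 − 270.763007 = 240.009793
spread = −(1/T)·ln(B₀/D) − r = −(1/2.9035)·ln(240.009793/312.2743) − 0.0218 = 0.06884999

spread=0.0688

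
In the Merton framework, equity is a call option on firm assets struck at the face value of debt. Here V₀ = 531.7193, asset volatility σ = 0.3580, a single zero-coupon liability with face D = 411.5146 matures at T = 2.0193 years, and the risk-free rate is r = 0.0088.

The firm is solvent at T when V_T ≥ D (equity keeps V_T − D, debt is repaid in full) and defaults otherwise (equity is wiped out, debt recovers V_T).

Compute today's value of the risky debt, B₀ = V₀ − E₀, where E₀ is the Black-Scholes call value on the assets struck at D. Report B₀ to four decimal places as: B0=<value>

d₁ = [ln(V₀/D) + (r + σ²/2)T] / (σ√T)
   = [ln(531.7193/411.5146) + (0.0088 + 0.5·0.3580²)·2.0193] / (0.3580·√2.0193)
   = [0.256271 + 0.147171] / 0.508725 = 0.793044
d₂ = d₁ − σ√T = 0.793044 − 0.508725 = 0.284319
N(d₁) = 0.786124,  N(d₂) = 0.611917,  e^(−rT) = 0.982387
E₀ = V₀·N(d₁) − D·e^(−rT)·N(d₂)
   = 531.7193·0.786124 − 411.5146·0.982387·0.611917 = 170.619676
B₀ = V₀ − E₀ = 531.7193 − 170.619676 = 361.099624

B0=361.0996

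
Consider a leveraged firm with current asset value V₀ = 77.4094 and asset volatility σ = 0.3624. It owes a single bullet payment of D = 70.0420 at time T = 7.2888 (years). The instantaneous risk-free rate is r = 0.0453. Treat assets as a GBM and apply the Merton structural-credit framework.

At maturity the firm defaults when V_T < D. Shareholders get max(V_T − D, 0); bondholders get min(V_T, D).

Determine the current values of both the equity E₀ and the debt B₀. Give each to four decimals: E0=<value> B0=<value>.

d₁ = [ln(V₀/D) + (r + σ²/2)T] / (σ√T)
   = [ln(77.4094/70.0420) + (0.0453 + 0.5·0.3624²)·7.2888] / (0.3624·√7.2888)
   = [0.100013 + 0.808815] / 0.978399 = 0.928893
d₂ = d₁ − σ√T = 0.928893 − 0.978399 = -0.049506
N(d₁) = 0.823528,  N(d₂) = 0.480258,  e^(−rT) = 0.718792
E₀ = V₀·N(d₁) − D·e^(−rT)·N(d₂)
   = 77.4094·0.823528 − 70.0420·0.718792·0.480258 = 39.569889
B₀ = V₀ − E₀ = 77.4094 − 39.569889 = 37.839511

E0=39.5699 B0=37.8395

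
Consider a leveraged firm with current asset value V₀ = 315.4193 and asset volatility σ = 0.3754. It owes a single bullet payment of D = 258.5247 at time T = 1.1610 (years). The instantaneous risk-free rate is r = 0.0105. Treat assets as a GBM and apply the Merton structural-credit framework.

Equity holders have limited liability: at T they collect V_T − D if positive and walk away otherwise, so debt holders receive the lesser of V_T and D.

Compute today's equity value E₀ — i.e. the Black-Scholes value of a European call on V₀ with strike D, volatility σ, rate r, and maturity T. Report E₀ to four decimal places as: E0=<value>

d₁ = [ln(V₀/D) + (r + σ²/2)T] / (σ√T)
   = [ln(315.4193/258.5247) + (0.0105 + 0.5·0.3754²)·1.1610] / (0.3754·√1.1610)
   = [0.198912 + 0.093998] / 0.404492 = 0.724140
d₂ = d₁ − σ√T = 0.724140 − 0.404492 = 0.319648
N(d₁) = 0.765510,  N(d₂) = 0.625382,  e^(−rT) = 0.987884
E₀ = V₀·N(d₁) − D·e^(−rT)·N(d₂)
   = 315.4193·0.765510 − 258.5247·0.987884·0.625382 = 81.738858

E0=81.7389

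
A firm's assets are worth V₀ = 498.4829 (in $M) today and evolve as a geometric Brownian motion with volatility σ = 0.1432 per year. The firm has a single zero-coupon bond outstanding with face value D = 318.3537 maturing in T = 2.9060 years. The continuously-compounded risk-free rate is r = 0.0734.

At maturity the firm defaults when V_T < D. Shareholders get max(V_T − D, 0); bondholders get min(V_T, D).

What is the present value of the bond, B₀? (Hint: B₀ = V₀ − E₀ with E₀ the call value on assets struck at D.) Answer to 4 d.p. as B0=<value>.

B0=257.1133

d₁ = [ln(V₀/D) + (r + σ²/2)T] / (σ√T)
   = [ln(498.4829/318.3537) + (0.0734 + 0.5·0.1432²)·2.9060] / (0.1432·√2.9060)
   = [0.448406 + 0.243096] / 0.244113 = 2.832714
d₂ = d₁ − σ√T = 2.832714 − 0.244113 = 2.588601
N(d₁) = 0.997692,  N(d₂) = 0.995182,  e^(−rT) = 0.807913
E₀ = V₀·N(d₁) − D·e^(−rT)·N(d₂)
   = 498.4829·0.997692 − 318.3537·0.807913·0.995182 = 241.369599
B₀ = V₀ − E₀ = 498.4829 − 241.369599 = 257.113301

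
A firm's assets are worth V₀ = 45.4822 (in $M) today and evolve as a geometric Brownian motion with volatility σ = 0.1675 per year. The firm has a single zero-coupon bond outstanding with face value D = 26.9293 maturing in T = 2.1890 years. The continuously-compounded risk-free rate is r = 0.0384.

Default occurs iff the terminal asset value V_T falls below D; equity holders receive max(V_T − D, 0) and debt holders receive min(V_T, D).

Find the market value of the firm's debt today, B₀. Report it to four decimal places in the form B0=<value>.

d₁ = [ln(V₀/D) + (r + σ²/2)T] / (σ√T)
   = [ln(45.4822/26.9293) + (0.0384 + 0.5·0.1675²)·2.1890] / (0.1675·√2.1890)
   = [0.524106 + 0.114765] / 0.247821 = 2.577957
d₂ = d₁ − σ√T = 2.577957 − 0.247821 = 2.330136
N(d₁) = 0.995031,  N(d₂) = 0.990101,  e^(−rT) = 0.919378
E₀ = V₀·N(d₁) − D·e^(−rT)·N(d₂)
   = 45.4822·0.995031 − 26.9293·0.919378·0.990101 = 20.743064
B₀ = V₀ − E₀ = 45.4822 − 20.743064 = 24.739136

B0=24.7391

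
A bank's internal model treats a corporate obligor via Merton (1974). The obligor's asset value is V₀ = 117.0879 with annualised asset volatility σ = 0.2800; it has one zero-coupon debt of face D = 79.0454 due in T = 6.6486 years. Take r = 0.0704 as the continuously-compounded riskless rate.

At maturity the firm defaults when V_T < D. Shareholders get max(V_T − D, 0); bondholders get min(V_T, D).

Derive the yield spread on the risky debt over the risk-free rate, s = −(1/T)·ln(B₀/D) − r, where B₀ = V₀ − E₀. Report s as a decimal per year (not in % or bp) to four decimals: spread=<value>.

spread=0.0094

d₁ = [ln(V₀/D) + (r + σ²/2)T] / (σ√T)
   = [ln(117.0879/79.0454) + (0.0704 + 0.5·0.2800²)·6.6486] / (0.2800·√6.6486)
   = [0.392903 + 0.728687] / 0.721977 = 1.553498
d₂ = d₁ − σ√T = 1.553498 − 0.721977 = 0.831521
N(d₁) = 0.939848,  N(d₂) = 0.797160,  e^(−rT) = 0.626215
E₀ = V₀·N(d₁) − D·e^(−rT)·N(d₂)
   = 117.0879·0.939848 − 79.0454·0.626215·0.797160 = 70.585839
B₀ = V₀ − E₀ = 117.0879 − 70.585839 = 46.502061
spread = −(1/T)·ln(B₀/D) − r = −(1/6.6486)·ln(46.502061/79.0454) − 0.0704 = 0.00939510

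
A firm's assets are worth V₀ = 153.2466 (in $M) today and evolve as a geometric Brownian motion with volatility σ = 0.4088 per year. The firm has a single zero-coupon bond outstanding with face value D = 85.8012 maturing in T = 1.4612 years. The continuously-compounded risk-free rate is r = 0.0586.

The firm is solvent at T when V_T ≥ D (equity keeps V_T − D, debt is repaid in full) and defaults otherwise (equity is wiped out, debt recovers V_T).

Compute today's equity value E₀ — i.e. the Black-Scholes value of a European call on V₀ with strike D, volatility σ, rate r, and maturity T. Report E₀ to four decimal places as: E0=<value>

d₁ = [ln(V₀/D) + (r + σ²/2)T] / (σ√T)
   = [ln(153.2466/85.8012) + (0.0586 + 0.5·0.4088²)·1.4612] / (0.4088·√1.4612)
   = [0.580015 + 0.207722] / 0.494158 = 1.594101
d₂ = d₁ − σ√T = 1.594101 − 0.494158 = 1.099943
N(d₁) = 0.944543,  N(d₂) = 0.864322,  e^(−rT) = 0.917937
E₀ = V₀·N(d₁) − D·e^(−rT)·N(d₂)
   = 153.2466·0.944543 − 85.8012·0.917937·0.864322 = 76.673986

E0=76.6740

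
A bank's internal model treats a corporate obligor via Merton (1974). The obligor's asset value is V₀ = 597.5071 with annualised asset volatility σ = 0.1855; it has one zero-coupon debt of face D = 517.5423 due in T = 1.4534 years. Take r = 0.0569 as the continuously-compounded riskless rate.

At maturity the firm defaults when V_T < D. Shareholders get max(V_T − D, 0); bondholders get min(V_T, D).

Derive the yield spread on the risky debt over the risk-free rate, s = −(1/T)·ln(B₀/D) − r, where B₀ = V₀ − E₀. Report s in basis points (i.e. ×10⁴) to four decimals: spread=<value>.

d₁ = [ln(V₀/D) + (r + σ²/2)T] / (σ√T)
   = [ln(597.5071/517.5423) + (0.0569 + 0.5·0.1855²)·1.4534] / (0.1855·√1.4534)
   = [0.143675 + 0.107704] / 0.223633 = 1.124069
d₂ = d₁ − σ√T = 1.124069 − 0.223633 = 0.900436
N(d₁) = 0.869508,  N(d₂) = 0.816056,  e^(−rT) = 0.920629
E₀ = V₀·N(d₁) − D·e^(−rT)·N(d₂)
   = 597.5071·0.869508 − 517.5423·0.920629·0.816056 = 130.715829
B₀ = V₀ − E₀ = 597.5071 − 130.715829 = 466.791271
spread = −(1/T)·ln(B₀/D) − r = −(1/1.4534)·ln(466.791271/517.5423) − 0.0569 = 0.01411215
in basis points: 0.01411215 × 10⁴ = 141.1215 bp

spread=141.1215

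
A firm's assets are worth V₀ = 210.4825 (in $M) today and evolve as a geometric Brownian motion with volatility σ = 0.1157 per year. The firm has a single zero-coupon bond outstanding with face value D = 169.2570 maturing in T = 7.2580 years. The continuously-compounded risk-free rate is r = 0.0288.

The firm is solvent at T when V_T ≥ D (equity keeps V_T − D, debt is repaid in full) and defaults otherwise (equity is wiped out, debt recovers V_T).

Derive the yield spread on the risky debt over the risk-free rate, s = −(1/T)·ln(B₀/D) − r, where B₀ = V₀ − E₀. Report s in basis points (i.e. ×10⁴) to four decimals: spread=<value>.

spread=20.8022

d₁ = [ln(V₀/D) + (r + σ²/2)T] / (σ√T)
   = [ln(210.4825/169.2570) + (0.0288 + 0.5·0.1157²)·7.2580] / (0.1157·√7.2580)
   = [0.217984 + 0.257610] / 0.311704 = 1.525790
d₂ = d₁ − σ√T = 1.525790 − 0.311704 = 1.214086
N(d₁) = 0.936469,  N(d₂) = 0.887643,  e^(−rT) = 0.811371
E₀ = V₀·N(d₁) − D·e^(−rT)·N(d₂)
   = 210.4825·0.936469 − 169.2570·0.811371·0.887643 = 75.210224
B₀ = V₀ − E₀ = 210.4825 − 75.210224 = 135.272276
spread = −(1/T)·ln(B₀/D) − r = −(1/7.2580)·ln(135.272276/169.2570) − 0.0288 = 0.00208022
in basis points: 0.00208022 × 10⁴ = 20.8022 bp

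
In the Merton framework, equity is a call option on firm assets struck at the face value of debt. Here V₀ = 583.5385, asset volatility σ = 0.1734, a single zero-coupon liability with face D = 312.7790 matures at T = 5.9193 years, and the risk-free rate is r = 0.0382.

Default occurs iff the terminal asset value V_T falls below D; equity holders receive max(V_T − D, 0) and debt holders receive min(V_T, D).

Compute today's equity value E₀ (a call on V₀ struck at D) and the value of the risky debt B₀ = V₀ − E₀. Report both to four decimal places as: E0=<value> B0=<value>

d₁ = [ln(V₀/D) + (r + σ²/2)T] / (σ√T)
   = [ln(583.5385/312.7790) + (0.0382 + 0.5·0.1734²)·5.9193] / (0.1734·√5.9193)
   = [0.623614 + 0.315107] / 0.421875 = 2.225112
d₂ = d₁ − σ√T = 2.225112 − 0.421875 = 1.803237
N(d₁) = 0.986963,  N(d₂) = 0.964324,  e^(−rT) = 0.797625
E₀ = V₀·N(d₁) − D·e^(−rT)·N(d₂)
   = 583.5385·0.986963 − 312.7790·0.797625·0.964324 = 335.351117
B₀ = V₀ − E₀ = 583.5385 − 335.351117 = 248.187383

E0=335.3511 B0=248.1874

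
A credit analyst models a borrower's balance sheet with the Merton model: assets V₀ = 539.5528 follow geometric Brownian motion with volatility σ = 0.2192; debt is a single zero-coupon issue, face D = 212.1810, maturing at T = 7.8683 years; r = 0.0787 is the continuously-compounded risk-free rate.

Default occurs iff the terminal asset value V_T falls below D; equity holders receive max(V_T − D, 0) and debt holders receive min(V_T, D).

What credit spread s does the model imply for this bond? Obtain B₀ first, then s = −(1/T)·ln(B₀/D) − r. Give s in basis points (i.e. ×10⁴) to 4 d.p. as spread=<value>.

d₁ = [ln(V₀/D) + (r + σ²/2)T] / (σ√T)
   = [ln(539.5528/212.1810) + (0.0787 + 0.5·0.2192²)·7.8683] / (0.2192·√7.8683)
   = [0.933301 + 0.808266] / 0.614867 = 2.832430
d₂ = d₁ − σ√T = 2.832430 − 0.614867 = 2.217563
N(d₁) = 0.997690,  N(d₂) = 0.986708,  e^(−rT) = 0.538356
E₀ = V₀·N(d₁) − D·e^(−rT)·N(d₂)
   = 539.5528·0.997690 − 212.1810·0.538356·0.986708 = 425.596000
B₀ = V₀ − E₀ = 539.5528 − 425.596000 = 113.956800
spread = −(1/T)·ln(B₀/D) − r = −(1/7.8683)·ln(113.956800/212.1810) − 0.0787 = 0.00030312
in basis points: 0.00030312 × 10⁴ = 3.0312 bp

spread=3.0312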